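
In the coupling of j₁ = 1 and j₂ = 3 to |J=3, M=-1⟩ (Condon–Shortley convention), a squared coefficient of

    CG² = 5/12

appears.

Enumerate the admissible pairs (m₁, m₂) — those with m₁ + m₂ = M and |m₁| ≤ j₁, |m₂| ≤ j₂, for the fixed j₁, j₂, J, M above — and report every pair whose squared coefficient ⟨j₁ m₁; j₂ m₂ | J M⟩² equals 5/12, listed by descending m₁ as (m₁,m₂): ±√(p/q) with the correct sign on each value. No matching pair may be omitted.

Admissible pairs with m₁+m₂ = M = -1: (-1,0), (0,-1), (1,-2)
  (m₁,m₂)=(1,-2): CG² = 5/12, CG = +√(5/12)   ← matches the target
  (m₁,m₂)=(0,-1): CG² = 1/12, CG = +√(1/12)
  (m₁,m₂)=(-1,0): CG² = 1/2, CG = −√(1/2)
Pairs with CG² = 5/12: (1,-2): +√(5/12)

(1,-2): +√(5/12)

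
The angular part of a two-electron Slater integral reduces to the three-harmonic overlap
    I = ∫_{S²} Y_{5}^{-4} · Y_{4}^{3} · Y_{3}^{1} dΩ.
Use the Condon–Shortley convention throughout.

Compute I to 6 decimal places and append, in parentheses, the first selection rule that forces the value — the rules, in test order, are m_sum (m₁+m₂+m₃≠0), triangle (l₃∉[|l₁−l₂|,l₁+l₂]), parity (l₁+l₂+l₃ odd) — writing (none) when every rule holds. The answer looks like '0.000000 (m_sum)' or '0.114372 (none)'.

0.042401 (none)

Checks pass: Σm=0; 12 even; l₃=3∈[1,9].
(2·5+1)(2·4+1)(2·3+1) = 693
Δ: 6! 4! 2! / 13! → 1/180180
sum: t=2:+1/576 t=3:−1/144 t=4:+1/576 = -1/288
3j²(5 4 3; 0 0 0) = Δ·Π!·Σ² = 20/1001  (sign +1)
sum: t=5:−1/5760 t=6:+1/4320 = 1/17280
3j²(5 4 3; -4 3 1) = Δ·Π!·Σ² = 7/4290  (sign +1)
combine: 4πI² = 693·20/1001·7/4290 = 42/1859
take √, sign +1: I = 0.04240138
No selection rule forces the value: the integral is nonzero (none).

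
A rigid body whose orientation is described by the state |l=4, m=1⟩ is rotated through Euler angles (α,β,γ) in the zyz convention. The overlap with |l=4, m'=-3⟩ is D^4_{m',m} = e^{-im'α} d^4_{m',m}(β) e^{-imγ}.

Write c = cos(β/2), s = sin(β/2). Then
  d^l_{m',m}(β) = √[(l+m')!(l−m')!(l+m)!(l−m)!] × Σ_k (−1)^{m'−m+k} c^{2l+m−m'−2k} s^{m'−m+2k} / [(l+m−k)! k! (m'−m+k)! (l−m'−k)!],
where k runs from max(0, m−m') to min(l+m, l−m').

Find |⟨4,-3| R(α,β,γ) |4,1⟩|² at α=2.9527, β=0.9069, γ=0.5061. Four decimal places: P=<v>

P=0.0744

Split into d^4_{-3,1}(β=0.9069) × two z-phases.
Half-angle: c=0.898941, s=0.438069. N=√(1·5040·120·6)=1904.940944
Admissible k: 4..5 (factorial args all ≥0)
  k=4: (−1)^0·1904.9409/(144)·0.8989^4·0.4381^4 = +0.318138
  k=5: (−1)^1·1904.9409/(240)·0.8989^2·0.4381^6 = -0.045331
d^4_{-3,1}(0.9069) = +0.318138 -0.045331 = +0.272808
|D^4_{-3,1}|² = |d^4_{-3,1}(β)|² = (+0.272808)² = 0.074424 (the z-rotation phases have unit modulus)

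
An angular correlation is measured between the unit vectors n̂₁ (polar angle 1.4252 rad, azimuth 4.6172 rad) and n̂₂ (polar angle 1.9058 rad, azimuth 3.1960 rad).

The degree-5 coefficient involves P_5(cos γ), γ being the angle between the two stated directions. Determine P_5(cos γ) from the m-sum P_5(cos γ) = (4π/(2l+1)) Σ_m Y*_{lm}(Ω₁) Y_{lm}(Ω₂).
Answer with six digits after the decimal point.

Addition theorem: P_5(cos γ) = (4π/11) Σ_m Y*_{lm}(Ω₁) Y_{lm}(Ω₂), m = −5…5:
  m=-5: Y*=-0.201641-0.391181i  Y=-0.335869+0.093692i  product +0.104375+0.112494i
  m=-4: Y*=+0.189455-0.075837i  Y=-0.374810+0.082882i  product -0.064724+0.044127i
  m=-3: Y*=-0.076511-0.260602i  Y=+0.007814-0.001287i  product -0.000933-0.001938i
  m=-2: Y*=+0.221432-0.042673i  Y=+0.333827-0.036469i  product +0.072364-0.022321i
  m=-1: Y*=-0.021524-0.225433i  Y=+0.080920-0.004407i  product -0.002735-0.018147i
  m=+0: Y*=+0.229985-0.000000i  Y=-0.314125+0.000000i  product -0.072244+0.000000i
  m=+1: Y*=+0.021524-0.225433i  Y=-0.080920-0.004407i  product -0.002735+0.018147i
  m=+2: Y*=+0.221432+0.042673i  Y=+0.333827+0.036469i  product +0.072364+0.022321i
  m=+3: Y*=+0.076511-0.260602i  Y=-0.007814-0.001287i  product -0.000933+0.001938i
  m=+4: Y*=+0.189455+0.075837i  Y=-0.374810-0.082882i  product -0.064724-0.044127i
  m=+5: Y*=+0.201641-0.391181i  Y=+0.335869+0.093692i  product +0.104375-0.112494i
Accumulated sum +0.144449+0.000000i; after 4π/(2l+1) scaling, +0.165018+0.000000i ⇒ P_5 = 0.165018

0.165018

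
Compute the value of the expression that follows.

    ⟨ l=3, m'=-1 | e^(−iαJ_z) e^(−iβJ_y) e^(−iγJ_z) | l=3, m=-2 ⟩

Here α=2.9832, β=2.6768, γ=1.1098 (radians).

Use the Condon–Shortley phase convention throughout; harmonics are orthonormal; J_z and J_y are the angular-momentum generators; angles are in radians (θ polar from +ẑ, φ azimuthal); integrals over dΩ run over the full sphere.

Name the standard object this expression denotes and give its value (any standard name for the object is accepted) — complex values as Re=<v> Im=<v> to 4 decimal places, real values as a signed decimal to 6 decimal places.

Wigner D-matrix element, Re=0.0326 Im=-0.0610

This is a Wigner D-matrix element — the rotation-matrix element ⟨l m'| R(α,β,γ) |l m⟩ in the angular-momentum basis.
Split into d^3_{-1,-2}(β=2.6768) × two z-phases.
c=cos(2.676800/2)=0.230310, s=sin(2.676800/2)=0.973117; N=√[2·24·1·120]=75.894664
k: max(0,(-2)−(-1))=0 … min(3+(-2),3−(-1))=1
  k=0: (−1)^1·75.8947/(24)·0.2303^5·0.9731^1 = -0.001994
  k=1: (−1)^2·75.8947/(12)·0.2303^3·0.9731^3 = +0.071197
d^3_{-1,-2}(2.6768) = -0.001994 +0.071197 = +0.069203
D = (-0.987482+0.157731i)·(+0.069203)·(-0.604234+0.796807i) = +0.032594-0.061047i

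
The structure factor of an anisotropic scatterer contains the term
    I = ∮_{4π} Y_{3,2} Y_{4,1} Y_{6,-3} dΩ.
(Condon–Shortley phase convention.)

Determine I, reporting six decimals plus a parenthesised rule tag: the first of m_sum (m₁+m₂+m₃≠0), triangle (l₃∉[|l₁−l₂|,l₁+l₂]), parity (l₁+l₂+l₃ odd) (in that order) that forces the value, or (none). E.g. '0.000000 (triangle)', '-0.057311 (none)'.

L=13 odd ⇒ parity kills the (l;000) factor ⇒ I = 0

0.000000 (parity)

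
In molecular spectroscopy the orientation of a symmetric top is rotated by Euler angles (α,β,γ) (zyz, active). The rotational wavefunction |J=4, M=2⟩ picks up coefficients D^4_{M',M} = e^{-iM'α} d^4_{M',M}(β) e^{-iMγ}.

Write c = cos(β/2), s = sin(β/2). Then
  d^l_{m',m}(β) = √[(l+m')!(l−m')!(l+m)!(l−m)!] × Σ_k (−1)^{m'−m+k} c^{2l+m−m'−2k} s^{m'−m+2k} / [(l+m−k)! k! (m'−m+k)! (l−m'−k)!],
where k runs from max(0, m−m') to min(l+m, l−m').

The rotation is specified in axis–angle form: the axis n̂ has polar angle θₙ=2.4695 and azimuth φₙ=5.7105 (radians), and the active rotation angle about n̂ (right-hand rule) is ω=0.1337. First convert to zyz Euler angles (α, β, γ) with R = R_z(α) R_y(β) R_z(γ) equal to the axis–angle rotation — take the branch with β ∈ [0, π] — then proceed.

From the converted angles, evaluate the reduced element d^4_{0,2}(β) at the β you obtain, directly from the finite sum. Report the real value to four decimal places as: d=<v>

d=0.0163

Axis–angle → zyz. n̂ = (sinθₙcosφₙ, sinθₙsinφₙ, cosθₙ) = (+0.523284, -0.337395, -0.782520), ω = 0.1337.
R = I cosω + sinω [n̂]ₓ + (1−cosω) n̂n̂ᵀ gives
  R = [+0.993519, +0.102736, -0.048630; -0.105887, +0.992091, -0.067399; +0.041321, +0.072111, +0.996540]
β = atan2(√(R₁₃²+R₂₃²), R₃₃) = 0.083207; α = atan2(R₂₃, R₁₃) mod 2π = 4.087362; γ = atan2(R₃₂, −R₃₁) mod 2π = 2.091140
d^4_{0,2}(β=0.0832) via the finite sum:
Half-angle: c=0.999135, s=0.041591. N=√(24·24·720·2)=910.735966
k∈{2,3,4} keeps every argument non-negative
  k=2: (−1)^0·910.7360/(96)·0.9991^6·0.0416^2 = +0.016326
  k=3: (−1)^1·910.7360/(36)·0.9991^4·0.0416^4 = -0.000075
  k=4: (−1)^2·910.7360/(96)·0.9991^2·0.0416^6 = +0.000000
d^4_{0,2}(0.0832) = +0.016326 -0.000075 +0.000000 = +0.016250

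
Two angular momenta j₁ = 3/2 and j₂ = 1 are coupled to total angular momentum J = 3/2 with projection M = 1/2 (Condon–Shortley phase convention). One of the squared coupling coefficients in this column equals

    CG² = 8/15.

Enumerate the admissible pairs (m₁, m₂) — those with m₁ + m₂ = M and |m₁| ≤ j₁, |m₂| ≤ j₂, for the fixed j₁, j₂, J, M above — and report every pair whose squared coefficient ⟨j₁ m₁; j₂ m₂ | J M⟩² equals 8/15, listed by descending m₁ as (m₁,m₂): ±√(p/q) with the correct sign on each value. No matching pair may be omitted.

(-1/2,1): −√(8/15)

Admissible pairs with m₁+m₂ = M = 1/2: (-1/2,1), (1/2,0), (3/2,-1)
  (m₁,m₂)=(3/2,-1): CG² = 2/5, CG = +√(2/5)
  (m₁,m₂)=(1/2,0): CG² = 1/15, CG = +√(1/15)
  (m₁,m₂)=(-1/2,1): CG² = 8/15, CG = −√(8/15)   ← matches the target
Pairs with CG² = 8/15: (-1/2,1): −√(8/15)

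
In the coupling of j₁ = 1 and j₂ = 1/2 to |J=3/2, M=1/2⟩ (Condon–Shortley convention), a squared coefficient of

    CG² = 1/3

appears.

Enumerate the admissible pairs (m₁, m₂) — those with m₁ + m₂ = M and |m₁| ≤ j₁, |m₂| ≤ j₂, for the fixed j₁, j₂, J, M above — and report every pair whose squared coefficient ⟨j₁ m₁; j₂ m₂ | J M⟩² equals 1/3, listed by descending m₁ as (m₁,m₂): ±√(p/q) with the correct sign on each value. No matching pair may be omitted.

(1,-1/2): +√(1/3)

Admissible pairs with m₁+m₂ = M = 1/2: (0,1/2), (1,-1/2)
  (m₁,m₂)=(1,-1/2): CG² = 1/3, CG = +√(1/3)   ← matches the target
  (m₁,m₂)=(0,1/2): CG² = 2/3, CG = +√(2/3)
Pairs with CG² = 1/3: (1,-1/2): +√(1/3)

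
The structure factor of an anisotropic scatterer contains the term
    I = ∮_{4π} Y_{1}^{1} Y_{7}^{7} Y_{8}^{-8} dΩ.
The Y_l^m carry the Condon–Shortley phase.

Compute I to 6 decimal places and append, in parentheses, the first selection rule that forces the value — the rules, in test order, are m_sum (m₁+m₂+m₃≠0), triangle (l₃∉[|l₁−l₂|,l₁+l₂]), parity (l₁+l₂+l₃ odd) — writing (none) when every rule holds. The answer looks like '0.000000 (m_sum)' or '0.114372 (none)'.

0.335179 (none)

Rules hold: Σm=0, L=16 even, 6≤8≤8.
N = 3·15·17 = 765
Δ = 0!·2!·14!/17! = 1/2040
Racah Σ t=0..0: t=0:+1/25401600 = 1/25401600
⇒ 3j(1 7 8; 0 0 0)² = 8/255, sgn +1
Racah Σ t=0..0: t=0:+1/174356582400 = 1/174356582400
⇒ 3j(1 7 8; 1 7 -8)² = 1/17, sgn +1
4πI² = N·(3j₀)²·(3jₘ)² = 24/17
I = +1·√(1.41176/4π) = 0.33517856
No selection rule forces the value: the integral is nonzero (none).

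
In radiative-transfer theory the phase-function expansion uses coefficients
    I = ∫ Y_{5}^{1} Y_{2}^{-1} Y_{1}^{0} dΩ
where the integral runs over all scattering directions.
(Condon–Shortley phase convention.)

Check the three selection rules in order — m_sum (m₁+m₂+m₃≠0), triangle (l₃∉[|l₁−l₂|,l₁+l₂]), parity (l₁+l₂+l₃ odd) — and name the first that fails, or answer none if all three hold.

triangle

azimuthal sum: 1 − 1 + 0 = 0  ✓
l₃ must lie in [3,7]; have l₃=1  ✗
L = 5 + 2 + 1 = 8 (even)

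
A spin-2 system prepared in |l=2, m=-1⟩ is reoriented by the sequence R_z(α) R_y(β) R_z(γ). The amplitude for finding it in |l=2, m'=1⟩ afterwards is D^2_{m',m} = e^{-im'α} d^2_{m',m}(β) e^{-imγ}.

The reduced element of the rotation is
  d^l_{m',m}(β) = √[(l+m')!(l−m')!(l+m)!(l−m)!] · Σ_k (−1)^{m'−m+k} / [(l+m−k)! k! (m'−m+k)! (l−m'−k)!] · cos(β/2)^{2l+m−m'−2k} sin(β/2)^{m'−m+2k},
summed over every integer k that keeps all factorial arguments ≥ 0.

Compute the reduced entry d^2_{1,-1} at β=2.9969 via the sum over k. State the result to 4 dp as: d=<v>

d^2_{1,-1}(β=2.9969) via the finite sum:
With c≡cos(β/2)=0.072283 and s≡sin(β/2)=0.997384, N=[6·1·1·6]^{1/2}=6.000000
k∈{0,1} keeps every argument non-negative
  k=0: (−1)^2·6.0000/(2)·0.0723^2·0.9974^2 = +0.015593
  k=1: (−1)^3·6.0000/(6)·0.0723^0·0.9974^4 = -0.989578
d^2_{1,-1}(2.9969) = +0.015593 -0.989578 = -0.973985

d=-0.9740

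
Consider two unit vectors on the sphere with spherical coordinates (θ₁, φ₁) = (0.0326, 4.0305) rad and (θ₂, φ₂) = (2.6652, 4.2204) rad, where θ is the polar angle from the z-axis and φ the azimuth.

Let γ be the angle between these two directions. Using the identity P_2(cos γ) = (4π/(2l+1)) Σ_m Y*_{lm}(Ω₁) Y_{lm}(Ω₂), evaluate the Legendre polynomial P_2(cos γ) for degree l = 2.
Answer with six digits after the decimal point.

Expand P_2 via completeness: Σ_{m} conj(Y_{2,m}) at Ω₁ times Y_{2,m} at Ω₂ —
  m=-2: (-0.000084, 0.000402) × (-0.044979, -0.067641) = (0.000031, -0.000012)  (running Σ = (0.000031, -0.000012))
  m=-1: (-0.015862, -0.019539) × (0.148717, -0.277486) = (-0.007781, 0.001496)  (running Σ = (-0.007750, 0.001483))
  m=0: (0.629778, -0.000000) × (0.431810, 0.000000) = (0.271944, 0.000000)  (running Σ = (0.264194, 0.001483))
  m=1: (0.015862, -0.019539) × (-0.148717, -0.277486) = (-0.007781, -0.001496)  (running Σ = (0.256414, -0.000012))
  m=2: (-0.000084, -0.000402) × (-0.044979, 0.067641) = (0.000031, 0.000012)  (running Σ = (0.256444, -0.000000))
Accumulated sum (0.256444, -0.000000); after 4π/(2l+1) scaling, (0.644515, -0.000000) ⇒ P_2 = 0.644515

0.644515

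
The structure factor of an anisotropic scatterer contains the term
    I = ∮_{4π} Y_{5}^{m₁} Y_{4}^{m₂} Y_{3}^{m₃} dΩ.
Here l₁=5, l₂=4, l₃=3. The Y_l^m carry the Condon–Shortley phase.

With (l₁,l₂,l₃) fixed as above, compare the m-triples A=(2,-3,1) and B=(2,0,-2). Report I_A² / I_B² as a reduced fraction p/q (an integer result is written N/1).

Same 5,4,3: normalisation and zero-m 3j drop out of the ratio.
A: Δ: 6! 4! 2! / 13! → 1/180180; sum: t=0:+1/4320 t=1:−1/960 = -7/8640; 3j²(5 4 3; 2 -3 1) = Δ·Π!·Σ² = 343/12870  (sign -1)
B: Δ: 6! 4! 2! / 13! → 1/180180; sum: t=2:+1/576 t=3:−1/864 = 1/1728; 3j²(5 4 3; 2 0 -2) = Δ·Π!·Σ² = 5/1287  (sign -1)
I_A²/I_B² = (343/12870)/(5/1287) = 343/50

343/50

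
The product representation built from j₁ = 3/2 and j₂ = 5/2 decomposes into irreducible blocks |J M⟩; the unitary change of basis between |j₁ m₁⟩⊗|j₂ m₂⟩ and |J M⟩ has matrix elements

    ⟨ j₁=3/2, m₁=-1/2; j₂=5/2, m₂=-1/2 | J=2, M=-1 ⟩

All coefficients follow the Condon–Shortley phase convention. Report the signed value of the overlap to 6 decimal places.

√[5·2!1!3!/7! · 1!2!2!3!1!3!] = √(12/7)
  +(−1)^1/∏(1,1,1,1,0,2)! = -1/2  (running -1/2)
  +(−1)^2/∏(2,0,0,0,1,3)! = 1/12  (running -5/12)
⟨..|..⟩ = √(12/7)·(-5/12) = -0.545545

−√(25/84) ≈ -0.545545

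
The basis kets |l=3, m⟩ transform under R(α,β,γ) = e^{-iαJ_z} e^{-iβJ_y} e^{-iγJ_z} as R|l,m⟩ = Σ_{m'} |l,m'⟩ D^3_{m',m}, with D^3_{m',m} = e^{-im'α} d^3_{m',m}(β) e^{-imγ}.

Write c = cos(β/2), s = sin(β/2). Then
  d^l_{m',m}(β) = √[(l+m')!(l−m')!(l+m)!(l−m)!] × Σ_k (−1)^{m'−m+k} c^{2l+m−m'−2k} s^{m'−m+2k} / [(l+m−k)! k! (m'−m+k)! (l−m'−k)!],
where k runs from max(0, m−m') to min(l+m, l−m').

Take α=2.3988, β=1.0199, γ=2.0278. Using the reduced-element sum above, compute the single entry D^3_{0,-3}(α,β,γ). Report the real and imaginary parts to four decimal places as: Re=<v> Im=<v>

Re=-0.3389 Im=0.0686

D^3_{0,-3}(2.3988,1.0199,2.0278) = e^{-i·0·2.3988}·d^3_{0,-3}(1.0199)·e^{-i·-3·2.0278}. Compute d first:
With c≡cos(β/2)=0.872769 and s≡sin(β/2)=0.488134, N=[6·6·1·720]^{1/2}=160.996894
k∈{0} keeps every argument non-negative
  k=0: (−1)^3·160.9969/(36)·0.8728^3·0.4881^3 = -0.345803
d^3_{0,-3}(1.0199) = -0.345803
Attach z-rotation phases: D = e^{-i(0)(2.3988)}·(-0.345803)·e^{-i(-3)(2.0278)} = -0.338925+0.068628i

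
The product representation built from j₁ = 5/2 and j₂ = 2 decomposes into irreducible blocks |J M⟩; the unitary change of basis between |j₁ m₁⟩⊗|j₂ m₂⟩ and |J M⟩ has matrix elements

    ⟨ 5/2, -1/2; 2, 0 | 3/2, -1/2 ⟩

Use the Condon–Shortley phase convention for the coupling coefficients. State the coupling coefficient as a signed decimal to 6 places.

+0.239046

j₁+j₂−J=3  J+j₁−j₂=2  J−j₁+j₂=1  j₁+j₂+J+1=7
(j₁±m₁, j₂±m₂, J±M) = (2,3,2,2,1,2)
P² = 32/35
sum k=1..2:
  [1] −1/4 = -1/4
  [2] +1/2 = 1/2
S = 1/4
C² = P²·S² = 2/35 ; C = +0.239046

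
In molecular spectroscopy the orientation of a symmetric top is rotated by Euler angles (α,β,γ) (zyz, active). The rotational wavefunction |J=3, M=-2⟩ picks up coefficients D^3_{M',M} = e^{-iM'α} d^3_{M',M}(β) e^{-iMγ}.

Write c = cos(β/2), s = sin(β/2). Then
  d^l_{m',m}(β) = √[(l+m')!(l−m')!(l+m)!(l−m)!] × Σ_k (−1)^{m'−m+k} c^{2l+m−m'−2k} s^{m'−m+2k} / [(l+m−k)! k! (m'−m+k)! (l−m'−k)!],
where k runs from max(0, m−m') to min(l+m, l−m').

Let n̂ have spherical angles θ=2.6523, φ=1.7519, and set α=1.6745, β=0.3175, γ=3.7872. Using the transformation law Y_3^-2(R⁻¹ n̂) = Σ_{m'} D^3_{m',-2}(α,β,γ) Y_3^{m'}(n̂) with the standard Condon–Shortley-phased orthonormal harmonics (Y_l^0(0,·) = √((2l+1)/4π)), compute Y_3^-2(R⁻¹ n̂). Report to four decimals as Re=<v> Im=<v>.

Re=-0.1368 Im=-0.3421

Need the full column D^3_{m',-2} for m'=−3..3 at α=1.6745, β=0.3175, γ=3.7872.
cos(β/2)=0.987426, sin(β/2)=0.158084
d^3_{-3,-2}: single k=1 term ⇒ +0.363484;  D = +0.363304+0.011459i
d^3_{-2,-2}: k∈[0..1] ⇒ +0.926886 -0.118786 = +0.808101;  D = -0.058273-0.805997i
d^3_{-1,-2}: k∈[0..1] ⇒ -0.469256 +0.024055 = -0.445201;  D = +0.438333-0.077898i
d^3_{0,-2}: k∈[0..1] ⇒ +0.130123 -0.003335 = +0.126788;  D = +0.034988+0.121865i
d^3_{1,-2}: k∈[0..1] ⇒ -0.024055 +0.000308 = -0.023747;  D = -0.022024+0.008881i
d^3_{2,-2}: k∈[0..1] ⇒ +0.003045 -0.000016 = +0.003029;  D = -0.001417-0.002677i
d^3_{3,-2}: single k=0 term ⇒ -0.000239;  D = +0.000198-0.000133i
Y_3^{m'}(θ=2.6523,φ=1.7519) and Σ D·Y over m':
  (+0.3633+0.0115i)·(+0.0224+0.0371i)  (-0.0583-0.8060i)·(+0.1863-0.0706i)  (+0.4383-0.0779i)·(-0.0792-0.4326i)  (+0.0350+0.1219i)·(-0.2950+0.0000i)  (-0.0220+0.0089i)·(+0.0792-0.4326i)  (-0.0014-0.0027i)·(+0.1863+0.0706i)  (+0.0002-0.0001i)·(-0.0224+0.0371i)
Y_3^-2(R⁻¹ n̂) = -0.136779-0.342110i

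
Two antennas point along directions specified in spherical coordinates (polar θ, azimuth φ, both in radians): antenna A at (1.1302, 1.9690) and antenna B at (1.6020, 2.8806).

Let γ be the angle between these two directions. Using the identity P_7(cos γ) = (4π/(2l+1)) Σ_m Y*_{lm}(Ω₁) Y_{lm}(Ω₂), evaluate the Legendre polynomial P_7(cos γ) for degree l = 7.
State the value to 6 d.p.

0.289588

Expand P_7 via completeness: Σ_{m} conj(Y_{7,m}) at Ω₁ times Y_{7,m} at Ω₂ —
  m=-7: Y*=+0.085891+0.232289i  Y=+0.126259-0.482078i  product +0.122826-0.012077i
  m=-6: Y*=+0.318989-0.298584i  Y=-0.000282-0.058201i  product -0.017468-0.018481i
  m=-5: Y*=-0.276733-0.123655i  Y=+0.094946+0.348710i  product +0.016845-0.108240i
  m=-4: Y*=+0.002931-0.133092i  Y=+0.034322+0.059007i  product +0.007954-0.004395i
  m=-3: Y*=-0.325405+0.128534i  Y=-0.229893-0.228782i  product +0.104214+0.044898i
  m=-2: Y*=+0.010557+0.010792i  Y=-0.062955-0.036212i  product -0.000274-0.001062i
  m=-1: Y*=-0.129043+0.306750i  Y=+0.300328+0.080213i  product -0.063361+0.081775i
  m=+0: Y*=+0.056762-0.000000i  Y=+0.073911+0.000000i  product +0.004195+0.000000i
  m=+1: Y*=+0.129043+0.306750i  Y=-0.300328+0.080213i  product -0.063361-0.081775i
  m=+2: Y*=+0.010557-0.010792i  Y=-0.062955+0.036212i  product -0.000274+0.001062i
  m=+3: Y*=+0.325405+0.128534i  Y=+0.229893-0.228782i  product +0.104214-0.044898i
  m=+4: Y*=+0.002931+0.133092i  Y=+0.034322-0.059007i  product +0.007954+0.004395i
  m=+5: Y*=+0.276733-0.123655i  Y=-0.094946+0.348710i  product +0.016845+0.108240i
  m=+6: Y*=+0.318989+0.298584i  Y=-0.000282+0.058201i  product -0.017468+0.018481i
  m=+7: Y*=-0.085891+0.232289i  Y=-0.126259-0.482078i  product +0.122826+0.012077i
Total Σ_m = +0.345670+0.000000i. Multiply by 0.837758: +0.289588+0.000000i. P_7(cos γ) = 0.289588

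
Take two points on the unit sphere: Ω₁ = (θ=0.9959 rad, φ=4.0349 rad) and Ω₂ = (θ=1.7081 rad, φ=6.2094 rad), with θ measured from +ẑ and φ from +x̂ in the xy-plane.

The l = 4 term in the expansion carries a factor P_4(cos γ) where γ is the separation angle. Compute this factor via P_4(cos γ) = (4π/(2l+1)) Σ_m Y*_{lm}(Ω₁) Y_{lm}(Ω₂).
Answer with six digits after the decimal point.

-0.354585

Term-by-term m-sum for l=4 (normalisation 4π/9 = 1.396263):
  m=-4: Y*=-0.199402-0.091845i  Y=+0.407683+0.123944i  product -0.069909-0.062158i
  m=-3: Y*=+0.360191-0.179206i  Y=-0.162465-0.036562i  product -0.065070+0.015946i
  m=-2: Y*=-0.053970+0.246177i  Y=-0.282109-0.041936i  product +0.025549-0.067186i
  m=-1: Y*=+0.125904+0.156497i  Y=+0.183518+0.013566i  product +0.020983+0.030428i
  m=+0: Y*=-0.297289-0.000000i  Y=+0.259202+0.000000i  product -0.077058-0.000000i
  m=+1: Y*=-0.125904+0.156497i  Y=-0.183518+0.013566i  product +0.020983-0.030428i
  m=+2: Y*=-0.053970-0.246177i  Y=-0.282109+0.041936i  product +0.025549+0.067186i
  m=+3: Y*=-0.360191-0.179206i  Y=+0.162465-0.036562i  product -0.065070-0.015946i
  m=+4: Y*=-0.199402+0.091845i  Y=+0.407683-0.123944i  product -0.069909+0.062158i
Σ over m = -0.253953+0.000000i; ×(4π/9) → -0.354585+0.000000i. Real part: -0.354585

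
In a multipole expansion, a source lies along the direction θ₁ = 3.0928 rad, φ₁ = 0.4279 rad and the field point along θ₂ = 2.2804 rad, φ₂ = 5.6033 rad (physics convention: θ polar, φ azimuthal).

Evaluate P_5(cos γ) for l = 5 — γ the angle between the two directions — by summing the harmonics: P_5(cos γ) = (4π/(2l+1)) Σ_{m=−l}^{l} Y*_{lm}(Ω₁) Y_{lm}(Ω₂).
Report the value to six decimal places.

Expand P_5 via completeness: Σ_{m} conj(Y_{5,m}) at Ω₁ times Y_{5,m} at Ω₂ —
  m=-5: (-0.000000+0.000000i) × (-0.112763-0.029736i) = +0.000000-0.000000i  (running Σ = +0.000000-0.000000i)
  m=-4: (+0.000001-0.000008i) × (+0.288928-0.129739i) = -0.000001-0.000003i  (running Σ = -0.000001-0.000003i)
  m=-3: (+0.000091+0.000307i) × (-0.192491+0.380018i) = -0.000134-0.000025i  (running Σ = -0.000135-0.000027i)
  m=-2: (-0.005261-0.006060i) × (-0.036403-0.169938i) = -0.000838+0.001115i  (running Σ = -0.000973+0.001087i)
  m=-1: (+0.112757+0.051426i) × (-0.218953-0.177017i) = -0.015585-0.031220i  (running Σ = -0.016558-0.030132i)
  m=0: (-0.918970-0.000000i) × (+0.256198+0.000000i) = -0.235438-0.000000i  (running Σ = -0.251996-0.030132i)
  m=1: (-0.112757+0.051426i) × (+0.218953-0.177017i) = -0.015585+0.031220i  (running Σ = -0.267582+0.001087i)
  m=2: (-0.005261+0.006060i) × (-0.036403+0.169938i) = -0.000838-0.001115i  (running Σ = -0.268420-0.000027i)
  m=3: (-0.000091+0.000307i) × (+0.192491+0.380018i) = -0.000134+0.000025i  (running Σ = -0.268554-0.000003i)
  m=4: (+0.000001+0.000008i) × (+0.288928+0.129739i) = -0.000001+0.000003i  (running Σ = -0.268555-0.000000i)
  m=5: (+0.000000+0.000000i) × (+0.112763-0.029736i) = +0.000000+0.000000i  (running Σ = -0.268555+0.000000i)
Accumulated sum -0.268555+0.000000i; after 4π/(2l+1) scaling, -0.306796+0.000000i ⇒ P_5 = -0.306796

-0.306796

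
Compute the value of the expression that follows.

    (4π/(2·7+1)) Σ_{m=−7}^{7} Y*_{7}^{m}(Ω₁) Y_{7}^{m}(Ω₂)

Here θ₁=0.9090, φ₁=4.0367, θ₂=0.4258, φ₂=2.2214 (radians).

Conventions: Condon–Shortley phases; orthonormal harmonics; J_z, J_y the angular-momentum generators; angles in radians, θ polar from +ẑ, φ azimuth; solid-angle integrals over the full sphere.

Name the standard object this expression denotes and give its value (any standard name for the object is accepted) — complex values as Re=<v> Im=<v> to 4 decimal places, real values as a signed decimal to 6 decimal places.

Legendre polynomial (addition theorem), +0.182801

This sum is the spherical-harmonic addition theorem: it equals the Legendre polynomial P_l(cos γ) of the angle γ between the two directions.
Addition theorem: P_7(cos γ) = (4π/15) Σ_m Y*_{lm}(Ω₁) Y_{lm}(Ω₂), m = −7…7:
  m=-7: Y*=(-0.095072, 0.001658)  Y=(-0.001013, -0.000162)  product (0.000097, 0.000014)
  m=-6: Y*=(0.169542, -0.219241)  Y=(0.006122, -0.005842)  product (-0.000243, -0.002333)
  m=-5: Y*=(0.102847, 0.426075)  Y=(0.004799, 0.042887)  product (-0.017779, 0.006455)
  m=-4: Y*=(-0.301931, -0.141714)  Y=(-0.129912, -0.077728)  product (0.028209, 0.041879)
  m=-3: Y*=(-0.074612, 0.036620)  Y=(0.337461, -0.135183)  product (-0.020228, 0.022444)
  m=-2: Y*=(0.080061, -0.359002)  Y=(-0.143316, 0.518666)  product (0.174728, 0.092975)
  m=-1: Y*=(0.047526, 0.059293)  Y=(-0.179280, -0.235535)  product (0.005445, -0.021824)
  m=+0: Y*=(0.345373, -0.000000)  Y=(-0.353980, 0.000000)  product (-0.122255, 0.000000)
  m=+1: Y*=(-0.047526, 0.059293)  Y=(0.179280, -0.235535)  product (0.005445, 0.021824)
  m=+2: Y*=(0.080061, 0.359002)  Y=(-0.143316, -0.518666)  product (0.174728, -0.092975)
  m=+3: Y*=(0.074612, 0.036620)  Y=(-0.337461, -0.135183)  product (-0.020228, -0.022444)
  m=+4: Y*=(-0.301931, 0.141714)  Y=(-0.129912, 0.077728)  product (0.028209, -0.041879)
  m=+5: Y*=(-0.102847, 0.426075)  Y=(-0.004799, 0.042887)  product (-0.017779, -0.006455)
  m=+6: Y*=(0.169542, 0.219241)  Y=(0.006122, 0.005842)  product (-0.000243, 0.002333)
  m=+7: Y*=(0.095072, 0.001658)  Y=(0.001013, -0.000162)  product (0.000097, -0.000014)
Σ over m = (0.218203, -0.000000); ×(4π/15) → (0.182801, -0.000000). Real part: 0.182801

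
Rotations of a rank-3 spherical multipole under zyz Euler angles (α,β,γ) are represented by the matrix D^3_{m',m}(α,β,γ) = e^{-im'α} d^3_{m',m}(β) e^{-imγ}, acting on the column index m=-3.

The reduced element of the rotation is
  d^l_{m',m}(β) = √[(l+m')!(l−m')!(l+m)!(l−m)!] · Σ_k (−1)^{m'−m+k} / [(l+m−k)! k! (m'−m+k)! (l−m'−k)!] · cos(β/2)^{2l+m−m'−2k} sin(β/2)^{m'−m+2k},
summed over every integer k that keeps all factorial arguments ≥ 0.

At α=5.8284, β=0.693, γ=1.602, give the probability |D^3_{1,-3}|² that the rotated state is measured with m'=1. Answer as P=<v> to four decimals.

P=0.0021

D^3_{1,-3}(5.8284,0.6930,1.6020) = e^{-i·1·5.8284}·d^3_{1,-3}(0.6930)·e^{-i·-3·1.6020}. Compute d first:
Half-angle: c=0.940567, s=0.339608. N=√(24·2·1·720)=185.903201
k: max(0,(-3)−(1))=0 … min(3+(-3),3−(1))=0
  k=0: (−1)^4·185.9032/(48)·0.9406^2·0.3396^4 = +0.045576
d^3_{1,-3}(0.6930) = +0.045576
|D^3_{1,-3}|² = |d^3_{1,-3}(β)|² = (+0.045576)² = 0.002077 (the z-rotation phases have unit modulus)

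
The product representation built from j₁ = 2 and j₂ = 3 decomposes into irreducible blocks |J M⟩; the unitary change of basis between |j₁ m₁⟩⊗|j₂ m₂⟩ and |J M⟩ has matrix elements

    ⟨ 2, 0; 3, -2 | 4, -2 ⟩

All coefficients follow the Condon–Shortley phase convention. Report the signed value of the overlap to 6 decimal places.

triangle: 1!·3!·5!/10! = 720/3628800
(j±m)!: 2!·2!·1!·5!·2!·6! = 691200
prefactor² = (2J+1)·Δ·N² = 8640/7
  k=0: +1/(0!·1!·2!·1!·1!·4!) = 1/48
  k=1: −1/(1!·0!·1!·0!·2!·5!) = -1/240
Σ = 1/60  ⇒  CG² = 8640/7·(1/60)² = 12/35
CG = +√(12/35) = +0.585540

+0.585540  (= +√(12/35))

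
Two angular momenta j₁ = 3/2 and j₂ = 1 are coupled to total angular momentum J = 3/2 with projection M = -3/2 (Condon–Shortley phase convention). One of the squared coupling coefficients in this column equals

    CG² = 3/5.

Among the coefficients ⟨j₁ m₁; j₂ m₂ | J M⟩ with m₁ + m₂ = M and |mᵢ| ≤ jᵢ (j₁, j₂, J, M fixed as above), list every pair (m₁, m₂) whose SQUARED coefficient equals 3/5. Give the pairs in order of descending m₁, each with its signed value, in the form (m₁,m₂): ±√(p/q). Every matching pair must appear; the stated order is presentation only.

(-3/2,0): −√(3/5)

Admissible pairs with m₁+m₂ = M = -3/2: (-3/2,0), (-1/2,-1)
  (m₁,m₂)=(-1/2,-1): CG² = 2/5, CG = +√(2/5)
  (m₁,m₂)=(-3/2,0): CG² = 3/5, CG = −√(3/5)   ← matches the target
Pairs with CG² = 3/5: (-3/2,0): −√(3/5)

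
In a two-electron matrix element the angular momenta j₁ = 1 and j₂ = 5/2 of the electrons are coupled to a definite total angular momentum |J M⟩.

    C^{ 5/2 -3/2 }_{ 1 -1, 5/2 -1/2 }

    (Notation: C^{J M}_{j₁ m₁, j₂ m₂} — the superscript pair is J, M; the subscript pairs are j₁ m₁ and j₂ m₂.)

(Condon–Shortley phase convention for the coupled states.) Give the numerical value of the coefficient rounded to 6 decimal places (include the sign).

-0.676123

j₁+j₂−J=1  J+j₁−j₂=1  J−j₁+j₂=4  j₁+j₂+J+1=7
(j₁±m₁, j₂±m₂, J±M) = (0,2,2,3,1,4)
P² = 576/35
sum k=1..1:
  [1] −1/6 = -1/6
S = -1/6
C² = P²·S² = 16/35 ; C = -0.676123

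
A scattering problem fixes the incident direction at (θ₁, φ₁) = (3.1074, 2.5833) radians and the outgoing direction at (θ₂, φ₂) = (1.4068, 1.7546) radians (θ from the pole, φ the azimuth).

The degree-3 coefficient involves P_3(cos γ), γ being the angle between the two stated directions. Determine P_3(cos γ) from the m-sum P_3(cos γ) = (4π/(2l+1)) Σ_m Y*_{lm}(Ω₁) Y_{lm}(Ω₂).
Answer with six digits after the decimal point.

0.203644

Summing Y*_{l m}(θ₁,φ₁)·Y_{l m}(θ₂,φ₂) over m ∈ [−3, 3]; prefactor 4π/(2·3+1) = 1.795196:
  m=-3: (0.00000 + 0.00002j) × (0.20990 + 0.34127j) = -0.00001 + 0.00000j  (running Σ = -0.00001 + 0.00000j)
  m=-2: (-0.00052 + 0.00107j) × (-0.15155 + 0.05837j) = 0.00002 - 0.00019j  (running Σ = 0.00001 - 0.00019j)
  m=-1: (-0.03743 + 0.02338j) × (0.05051 + 0.27170j) = -0.00824 - 0.00899j  (running Σ = -0.00823 - 0.00918j)
  m=0: (-0.74374 + 0.00000j) × (-0.17466 + 0.00000j) = 0.12990 + 0.00000j  (running Σ = 0.12167 - 0.00918j)
  m=1: (0.03743 + 0.02338j) × (-0.05051 + 0.27170j) = -0.00824 + 0.00899j  (running Σ = 0.11343 - 0.00019j)
  m=2: (-0.00052 - 0.00107j) × (-0.15155 - 0.05837j) = 0.00002 + 0.00019j  (running Σ = 0.11344 + 0.00000j)
  m=3: (-0.00000 + 0.00002j) × (-0.20990 + 0.34127j) = -0.00001 - 0.00000j  (running Σ = 0.11344 + 0.00000j)
Σ over m = 0.11344 + 0.00000j; ×(4π/7) → 0.20364 + 0.00000j. Real part: 0.203644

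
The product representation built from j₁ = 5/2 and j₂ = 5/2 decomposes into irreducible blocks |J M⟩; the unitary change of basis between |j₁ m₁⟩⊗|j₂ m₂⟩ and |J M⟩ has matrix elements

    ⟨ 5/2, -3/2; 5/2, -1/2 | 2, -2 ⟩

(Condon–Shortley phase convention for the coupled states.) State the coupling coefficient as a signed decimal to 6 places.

j₁+j₂−J=3  J+j₁−j₂=2  J−j₁+j₂=2  j₁+j₂+J+1=8
(j₁±m₁, j₂±m₂, J±M) = (1,4,2,3,0,4)
P² = 144/7
sum k=2..2:
  [2] +1/8 = 1/8
S = 1/8
C² = P²·S² = 9/28 ; C = +0.566947

+0.566947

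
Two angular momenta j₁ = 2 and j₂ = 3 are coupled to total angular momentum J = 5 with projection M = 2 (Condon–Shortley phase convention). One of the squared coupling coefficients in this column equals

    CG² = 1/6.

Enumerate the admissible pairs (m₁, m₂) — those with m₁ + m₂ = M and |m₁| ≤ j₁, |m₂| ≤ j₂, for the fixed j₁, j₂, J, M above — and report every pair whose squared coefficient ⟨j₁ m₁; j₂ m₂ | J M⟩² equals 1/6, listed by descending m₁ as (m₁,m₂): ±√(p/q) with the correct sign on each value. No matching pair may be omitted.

(2,0): +√(1/6)

Admissible pairs with m₁+m₂ = M = 2: (-1,3), (0,2), (1,1), (2,0)
  (m₁,m₂)=(2,0): CG² = 1/6, CG = +√(1/6)   ← matches the target
  (m₁,m₂)=(1,1): CG² = 1/2, CG = +√(1/2)
  (m₁,m₂)=(0,2): CG² = 3/10, CG = +√(3/10)
  (m₁,m₂)=(-1,3): CG² = 1/30, CG = +√(1/30)
Pairs with CG² = 1/6: (2,0): +√(1/6)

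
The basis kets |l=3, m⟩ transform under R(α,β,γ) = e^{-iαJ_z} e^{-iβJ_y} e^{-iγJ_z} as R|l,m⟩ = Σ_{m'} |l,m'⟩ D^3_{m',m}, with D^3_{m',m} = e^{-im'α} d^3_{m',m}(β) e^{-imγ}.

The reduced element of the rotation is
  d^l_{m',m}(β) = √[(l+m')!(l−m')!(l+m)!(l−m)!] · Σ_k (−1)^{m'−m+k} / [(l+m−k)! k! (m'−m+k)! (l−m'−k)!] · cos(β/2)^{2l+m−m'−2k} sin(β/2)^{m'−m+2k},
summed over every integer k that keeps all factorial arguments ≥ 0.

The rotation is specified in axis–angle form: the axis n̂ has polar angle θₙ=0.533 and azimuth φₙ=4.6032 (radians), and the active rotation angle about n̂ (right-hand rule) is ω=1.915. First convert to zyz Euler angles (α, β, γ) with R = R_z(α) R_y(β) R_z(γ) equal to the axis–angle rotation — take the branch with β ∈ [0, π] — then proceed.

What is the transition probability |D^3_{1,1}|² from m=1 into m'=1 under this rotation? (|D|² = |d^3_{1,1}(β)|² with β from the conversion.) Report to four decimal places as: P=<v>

P=0.0534

Axis–angle → zyz. n̂ = (sinθₙcosφₙ, sinθₙsinφₙ, cosθₙ) = (-0.055371, -0.505094, +0.861287), ω = 1.9150.
R = I cosω + sinω [n̂]ₓ + (1−cosω) n̂n̂ᵀ gives
  R = [-0.333347, -0.773362, -0.539250; +0.848172, +0.003762, -0.529707; +0.411684, -0.633953, +0.654691]
β = atan2(√(R₁₃²+R₂₃²), R₃₃) = 0.857023; α = atan2(R₂₃, R₁₃) mod 2π = 3.918064; γ = atan2(R₃₂, −R₃₁) mod 2π = 4.136441
Split into d^3_{1,1}(β=0.8570) × two z-phases.
With c≡cos(β/2)=0.909585 and s≡sin(β/2)=0.415517, N=[24·2·24·2]^{1/2}=48.000000
The bounds max(0,m−m')=0 and min(l+m,l−m')=2 give 3 terms
  k=0: (−1)^0·48.0000/(48)·0.9096^6·0.4155^0 = +0.566318
  k=1: (−1)^1·48.0000/(6)·0.9096^4·0.4155^2 = -0.945457
  k=2: (−1)^2·48.0000/(8)·0.9096^2·0.4155^4 = +0.147977
d^3_{1,1}(0.8570) = +0.566318 -0.945457 +0.147977 = -0.231162
|D^3_{1,1}|² = |d^3_{1,1}(β)|² = (-0.231162)² = 0.053436 (the z-rotation phases have unit modulus)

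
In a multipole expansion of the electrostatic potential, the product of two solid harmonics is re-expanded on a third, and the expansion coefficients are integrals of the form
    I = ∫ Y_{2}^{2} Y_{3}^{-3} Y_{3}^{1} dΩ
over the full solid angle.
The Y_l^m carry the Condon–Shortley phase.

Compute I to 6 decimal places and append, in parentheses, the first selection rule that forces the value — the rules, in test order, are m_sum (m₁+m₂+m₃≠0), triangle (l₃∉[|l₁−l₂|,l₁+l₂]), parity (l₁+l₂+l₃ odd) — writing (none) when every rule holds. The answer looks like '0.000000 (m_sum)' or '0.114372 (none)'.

m-sum 0 ✓  L=8 even ✓  1≤3≤5 ✓
Π(2lᵢ+1) = 5×7×7 = 245
triangle coeff Δ(2,3,3) = 1/3780
Σ_t [0,2]: t=0:+1/24 t=1:−1/4 t=2:+1/24 = -1/6
(3j)²=4/105 [(2 3 3; 0 0 0)], sign=+1
Σ_t [0,0]: t=0:+1/96 = 1/96
(3j)²=1/42 [(2 3 3; 2 -3 1)], sign=+1
⇒ 4πI² = 2/9
I = (+1)√(2/9/(4π)) = 0.13298076
No selection rule forces the value: the integral is nonzero (none).

0.132981 (none)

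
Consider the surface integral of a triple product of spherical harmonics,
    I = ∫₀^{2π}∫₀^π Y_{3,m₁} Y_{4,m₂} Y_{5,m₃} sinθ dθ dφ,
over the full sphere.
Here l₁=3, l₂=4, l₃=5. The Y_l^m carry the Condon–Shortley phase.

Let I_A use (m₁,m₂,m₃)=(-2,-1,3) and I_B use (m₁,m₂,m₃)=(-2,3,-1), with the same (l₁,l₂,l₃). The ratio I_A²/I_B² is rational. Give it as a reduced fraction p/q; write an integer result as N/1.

6/121

l's match ⇒ only the (l;m) 3-j factors differ between A and B.
A: triangle coeff Δ(3,4,5) = 1/180180; Σ_t [1,2]: t=1:−1/1152 t=2:+1/1440 = -1/5760; (3j)²=1/858 [(3 4 5; -2 -1 3)], sign=-1
B: triangle coeff Δ(3,4,5) = 1/180180; Σ_t [1,2]: t=1:−1/17280 t=2:+1/1440 = 11/17280; (3j)²=11/468 [(3 4 5; -2 3 -1)], sign=+1
I_A²/I_B² = (1/858)/(11/468) = 6/121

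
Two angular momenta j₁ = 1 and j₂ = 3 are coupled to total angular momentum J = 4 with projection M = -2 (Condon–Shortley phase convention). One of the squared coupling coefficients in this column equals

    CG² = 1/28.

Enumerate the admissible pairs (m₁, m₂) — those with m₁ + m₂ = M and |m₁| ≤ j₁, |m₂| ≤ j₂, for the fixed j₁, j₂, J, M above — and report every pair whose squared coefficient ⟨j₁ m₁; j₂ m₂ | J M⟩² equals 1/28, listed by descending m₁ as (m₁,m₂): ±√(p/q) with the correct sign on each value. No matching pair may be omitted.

Admissible pairs with m₁+m₂ = M = -2: (-1,-1), (0,-2), (1,-3)
  (m₁,m₂)=(1,-3): CG² = 1/28, CG = +√(1/28)   ← matches the target
  (m₁,m₂)=(0,-2): CG² = 3/7, CG = +√(3/7)
  (m₁,m₂)=(-1,-1): CG² = 15/28, CG = +√(15/28)
Pairs with CG² = 1/28: (1,-3): +√(1/28)

(1,-3): +√(1/28)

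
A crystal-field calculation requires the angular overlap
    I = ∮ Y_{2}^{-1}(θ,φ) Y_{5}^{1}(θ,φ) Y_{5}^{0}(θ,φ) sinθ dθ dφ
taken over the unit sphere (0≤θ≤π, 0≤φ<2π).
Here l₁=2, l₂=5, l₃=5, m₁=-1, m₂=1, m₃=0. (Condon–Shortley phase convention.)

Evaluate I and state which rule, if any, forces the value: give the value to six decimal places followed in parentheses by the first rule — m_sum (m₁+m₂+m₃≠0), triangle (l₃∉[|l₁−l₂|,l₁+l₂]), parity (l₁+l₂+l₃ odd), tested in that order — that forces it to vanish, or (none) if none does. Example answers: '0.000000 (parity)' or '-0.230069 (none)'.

m-sum 0 ✓  L=12 even ✓  3≤5≤7 ✓
Π(2lᵢ+1) = 5×11×11 = 605
triangle coeff Δ(2,5,5) = 1/38610
Σ_t [0,2]: t=0:+1/2880 t=1:−1/576 t=2:+1/2880 = -1/960
(3j)²=10/429 [(2 5 5; 0 0 0)], sign=+1
Σ_t [1,2]: t=1:−1/1440 t=2:+1/1152 = 1/5760
(3j)²=1/858 [(2 5 5; -1 1 0)], sign=-1
⇒ 4πI² = 25/1521
I = (-1)√(25/1521/(4π)) = -0.03616600
No selection rule forces the value: the integral is nonzero (none).

-0.036166 (none)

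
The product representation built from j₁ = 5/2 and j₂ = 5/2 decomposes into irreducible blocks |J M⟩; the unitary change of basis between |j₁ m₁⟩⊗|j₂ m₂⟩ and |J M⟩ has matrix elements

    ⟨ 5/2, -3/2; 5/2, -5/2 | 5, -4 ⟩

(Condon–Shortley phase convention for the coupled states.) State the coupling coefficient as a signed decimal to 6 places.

j₁+j₂−J=0  J+j₁−j₂=5  J−j₁+j₂=5  j₁+j₂+J+1=11
(j₁±m₁, j₂±m₂, J±M) = (1,4,0,5,1,9)
P² = 4147200
sum k=0..0:
  [0] +1/2880 = 1/2880
S = 1/2880
C² = P²·S² = 1/2 ; C = +0.707107

+√(1/2) = +0.707107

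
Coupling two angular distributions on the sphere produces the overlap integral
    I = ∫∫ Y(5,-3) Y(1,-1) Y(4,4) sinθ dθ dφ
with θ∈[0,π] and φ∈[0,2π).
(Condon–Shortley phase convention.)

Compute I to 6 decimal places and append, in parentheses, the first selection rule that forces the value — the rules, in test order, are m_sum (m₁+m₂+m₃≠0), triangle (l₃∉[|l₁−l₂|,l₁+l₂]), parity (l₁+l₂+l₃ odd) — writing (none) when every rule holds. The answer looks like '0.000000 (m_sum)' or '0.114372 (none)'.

Rules hold: Σm=0, L=10 even, 4≤4≤6.
N = 11·3·9 = 297
Δ = 2!·8!·0!/11! = 1/495
Racah Σ t=1..1: t=1:−1/576 = -1/576
⇒ 3j(5 1 4; 0 0 0)² = 5/99, sgn -1
Racah Σ t=0..0: t=0:+1/80640 = 1/80640
⇒ 3j(5 1 4; -3 -1 4)² = 1/495, sgn +1
4πI² = N·(3j₀)²·(3jₘ)² = 1/33
I = -1·√(0.030303/4π) = -0.04910640
No selection rule forces the value: the integral is nonzero (none).

-0.049106 (none)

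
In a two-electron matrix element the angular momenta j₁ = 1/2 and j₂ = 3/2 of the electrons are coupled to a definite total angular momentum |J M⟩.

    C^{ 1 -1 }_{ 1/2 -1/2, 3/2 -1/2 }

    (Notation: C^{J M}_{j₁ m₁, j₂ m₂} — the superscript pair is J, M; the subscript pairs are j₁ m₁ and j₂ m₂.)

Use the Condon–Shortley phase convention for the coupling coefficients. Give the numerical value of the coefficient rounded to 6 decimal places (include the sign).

−√(1/4) ≈ -0.500000

√[3·1!0!2!/4! · 0!1!1!2!0!2!] = √(1)
  +(−1)^1/∏(1,0,0,0,0,2)! = -1/2  (running -1/2)
⟨..|..⟩ = √(1)·(-1/2) = -0.500000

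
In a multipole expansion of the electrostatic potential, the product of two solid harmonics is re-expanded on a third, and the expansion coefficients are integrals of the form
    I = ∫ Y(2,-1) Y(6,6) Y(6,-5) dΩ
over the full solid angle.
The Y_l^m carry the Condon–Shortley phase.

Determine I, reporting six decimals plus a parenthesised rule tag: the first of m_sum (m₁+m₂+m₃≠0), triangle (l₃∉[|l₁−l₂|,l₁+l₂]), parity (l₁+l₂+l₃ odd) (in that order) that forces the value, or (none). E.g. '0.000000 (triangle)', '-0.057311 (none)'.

Rules hold: Σm=0, L=14 even, 4≤6≤8.
N = 5·13·13 = 845
Δ = 2!·2!·10!/15! = 1/90090
Racah Σ t=0..2: t=0:+1/69120 t=1:−1/14400 t=2:+1/69120 = -7/172800
⇒ 3j(2 6 6; 0 0 0)² = 14/715, sgn -1
Racah Σ t=2..2: t=2:+1/7257600 = 1/7257600
⇒ 3j(2 6 6; -1 6 -5)² = 11/455, sgn -1
4πI² = N·(3j₀)²·(3jₘ)² = 2/5
I = +1·√(0.4/4π) = 0.17841241
No selection rule forces the value: the integral is nonzero (none).

0.178412 (none)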